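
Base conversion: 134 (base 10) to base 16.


134 (base 10) = 134 (decimal)
134 (decimal) = 86 (base 16)


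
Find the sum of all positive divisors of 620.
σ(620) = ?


Divisors of 620: 1, 2, 4, 5, 10, 20, 31, 62, 124, 155, 310, 620
Sum = 1 + 2 + 4 + 5 + 10 + 20 + 31 + 62 + 124 + 155 + 310 + 620 = 1344

σ(620) = 1344


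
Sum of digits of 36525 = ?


3 + 6 + 5 + 2 + 5 = 21


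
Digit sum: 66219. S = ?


6 + 6 + 2 + 1 + 9 = 24


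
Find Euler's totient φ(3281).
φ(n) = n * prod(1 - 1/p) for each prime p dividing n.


3281 = 17 × 193
Prime factors: 17, 193
φ(3281) = 3281 × (1-1/17) × (1-1/193)
= 3281 × 16/17 × 192/193 = 3072

φ(3281) = 3072


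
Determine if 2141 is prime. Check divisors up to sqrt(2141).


Check divisors up to sqrt(2141) = 46.2709
No divisors found.
2141 is prime.

Yes, 2141 is prime


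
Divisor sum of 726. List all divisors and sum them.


Divisors of 726: 1, 2, 3, 6, 11, 22, 33, 66, 121, 242, 363, 726
Sum = 1 + 2 + 3 + 6 + 11 + 22 + 33 + 66 + 121 + 242 + 363 + 726 = 1596

σ(726) = 1596


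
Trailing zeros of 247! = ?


floor(247/5) = 49
floor(247/25) = 9
floor(247/125) = 1
Total = 59

59 trailing zeros


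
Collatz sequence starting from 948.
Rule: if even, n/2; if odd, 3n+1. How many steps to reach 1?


948 → 474 → 237 → 712 → 356 → 178 → 89 → 268 → 134 → 67 → 202 → 101 → 304 → 152 → 76 → 38 → 19 → 58 → 29 → 88 → 44 → 22 → 11 → 34 → 17 → 52 → 26 → 13 → 40 → 20 → 10 → 5 → 16 → 8 → 4 → 2 → 1
Total steps = 36

36 steps


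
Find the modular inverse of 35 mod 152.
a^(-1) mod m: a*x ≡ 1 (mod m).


Use the extended Euclidean algorithm on (152, 35); each row r = 152*s + 35*t:
r=152, s=1, t=0
r=35, s=0, t=1
q=4: r=12, s=1, t=-4   [152*(1) + 35*(-4) = 12]
q=2: r=11, s=-2, t=9   [152*(-2) + 35*(9) = 11]
q=1: r=1, s=3, t=-13   [152*(3) + 35*(-13) = 1]
q=11: r=0, s=-35, t=152   [152*(-35) + 35*(152) = 0]
GCD = 1 with t = -13, so 35*(-13) ≡ 1 (mod 152)
Inverse = -13 mod 152 = 139
Check: 35 * 139 = 4865 ≡ 1 (mod 152)

35^(-1) ≡ 139 (mod 152)


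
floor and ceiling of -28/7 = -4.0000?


-28/7 = -4.0000
floor = -4
ceil = -4

floor = -4, ceil = -4


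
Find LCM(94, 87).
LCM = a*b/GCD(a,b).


GCD(94, 87) = 1
LCM = 94*87/1 = 8178/1 = 8178

LCM = 8178


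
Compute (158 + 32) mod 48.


158 + 32 = 190
190 mod 48 = 46


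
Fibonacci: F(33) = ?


Sequence: 1, 1, 2, 3, 5, 8, 13, 21, 34, 55, 89, 144, 233, 377, 610, 987, 1597, 2584, 4181, 6765, 10946, 17711, 28657, 46368, 75025, 121393, 196418, 317811, 514229, 832040, 1346269, 2178309, 3524578
F(33) = 3524578


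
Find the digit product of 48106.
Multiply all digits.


4 × 8 × 1 × 0 × 6 = 0


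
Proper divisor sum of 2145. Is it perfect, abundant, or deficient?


Proper divisors: 1, 3, 5, 11, 13, 15, 33, 39, 55, 65, 143, 165, 195, 429, 715
Sum = 1 + 3 + 5 + 11 + 13 + 15 + 33 + 39 + 55 + 65 + 143 + 165 + 195 + 429 + 715 = 1887
1887 < 2145 → deficient

s(2145) = 1887 (deficient)


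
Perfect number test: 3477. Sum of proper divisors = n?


Proper divisors of 3477: 1, 3, 19, 57, 61, 183, 1159
Sum = 1 + 3 + 19 + 57 + 61 + 183 + 1159 = 1483

No, 3477 is not perfect (1483 ≠ 3477)


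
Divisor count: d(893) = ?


893 = 19^1 × 47^1
d(893) = (1+1) × (1+1) = 4

4 divisors


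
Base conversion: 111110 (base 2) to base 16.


111110 (base 2) = 62 (decimal)
62 (decimal) = 3E (base 16)


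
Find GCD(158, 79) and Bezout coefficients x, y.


Tabular extended Euclidean (each row: r = 158*s + 79*t):
r=158, s=1, t=0
r=79, s=0, t=1
q=2: r=0, s=1, t=-2   [158*(1) + 79*(-2) = 0]
GCD = 79; from the row with r=79: x=0, y=1
Check: 158*(0) + 79*(1) = 0 + 79 = 79

GCD = 79, x = 0, y = 1


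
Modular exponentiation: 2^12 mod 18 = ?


2^1 mod 18 = 2
2^2 mod 18 = 4
2^3 mod 18 = 8
2^4 mod 18 = 16
2^5 mod 18 = 14
2^6 mod 18 = 10
2^7 mod 18 = 2
2^8 mod 18 = 4
2^9 mod 18 = 8
2^10 mod 18 = 16
2^11 mod 18 = 14
2^12 mod 18 = 10


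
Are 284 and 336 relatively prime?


Euclidean algorithm:
336 = 1 * 284 + 52
284 = 5 * 52 + 24
52 = 2 * 24 + 4
24 = 6 * 4 + 0
GCD(284, 336) = 4

No, not coprime (GCD = 4)


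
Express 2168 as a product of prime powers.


2168 / 2 = 1084
1084 / 2 = 542
542 / 2 = 271
271 / 271 = 1
2168 = 2^3 × 271


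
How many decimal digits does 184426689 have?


184426689 has 9 digits in base 10
floor(log10(184426689)) + 1 = floor(8.2658) + 1 = 9

9 digits (base 10)


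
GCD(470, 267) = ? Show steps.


470 = 1 * 267 + 203
267 = 1 * 203 + 64
203 = 3 * 64 + 11
64 = 5 * 11 + 9
11 = 1 * 9 + 2
9 = 4 * 2 + 1
2 = 2 * 1 + 0
GCD = 1


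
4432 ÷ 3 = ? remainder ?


4432 = 3 * 1477 + 1
Check: 4431 + 1 = 4432

q = 1477, r = 1


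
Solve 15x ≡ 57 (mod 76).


GCD(15, 76) = 1, unique solution
a^(-1) mod 76 = 71
x = 71 * 57 mod 76 = 19

x ≡ 19 (mod 76)


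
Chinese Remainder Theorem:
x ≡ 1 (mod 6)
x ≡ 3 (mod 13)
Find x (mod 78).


M = 6*13 = 78
M1 = M/6 = 13, M2 = M/13 = 6
M1^(-1) mod 6 = 1, M2^(-1) mod 13 = 11
x = 1*13*1 + 3*6*11 = 211
211 mod 78 = 55
Check: 55 mod 6 = 1 ✓, 55 mod 13 = 3 ✓

x ≡ 55 (mod 78)


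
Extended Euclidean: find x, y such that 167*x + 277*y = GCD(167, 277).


Tabular extended Euclidean (each row: r = 167*s + 277*t):
r=167, s=1, t=0
r=277, s=0, t=1
q=0: r=167, s=1, t=0   [167*(1) + 277*(0) = 167]
q=1: r=110, s=-1, t=1   [167*(-1) + 277*(1) = 110]
q=1: r=57, s=2, t=-1   [167*(2) + 277*(-1) = 57]
q=1: r=53, s=-3, t=2   [167*(-3) + 277*(2) = 53]
q=1: r=4, s=5, t=-3   [167*(5) + 277*(-3) = 4]
q=13: r=1, s=-68, t=41   [167*(-68) + 277*(41) = 1]
q=4: r=0, s=277, t=-167   [167*(277) + 277*(-167) = 0]
GCD = 1; from the row with r=1: x=-68, y=41
Check: 167*(-68) + 277*(41) = -11356 + 11357 = 1

GCD = 1, x = -68, y = 41


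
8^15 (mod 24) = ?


8^1 mod 24 = 8
8^2 mod 24 = 16
8^3 mod 24 = 8
8^4 mod 24 = 16
8^5 mod 24 = 8
8^6 mod 24 = 16
8^7 mod 24 = 8
8^8 mod 24 = 16
8^9 mod 24 = 8
8^10 mod 24 = 16
8^11 mod 24 = 8
8^12 mod 24 = 16
8^13 mod 24 = 8
8^14 mod 24 = 16
8^15 mod 24 = 8


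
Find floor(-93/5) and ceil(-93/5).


-93/5 = -18.6000
floor = -19
ceil = -18

floor = -19, ceil = -18


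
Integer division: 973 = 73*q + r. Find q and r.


973 = 73 * 13 + 24
Check: 949 + 24 = 973

q = 13, r = 24


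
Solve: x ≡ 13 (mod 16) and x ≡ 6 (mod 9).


M = 16*9 = 144
M1 = M/16 = 9, M2 = M/9 = 16
M1^(-1) mod 16 = 9, M2^(-1) mod 9 = 4
x = 13*9*9 + 6*16*4 = 1437
1437 mod 144 = 141
Check: 141 mod 16 = 13 ✓, 141 mod 9 = 6 ✓

x ≡ 141 (mod 144)


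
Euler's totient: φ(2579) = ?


2579 = 2579
Prime factors: 2579
φ(2579) = 2579 × (1-1/2579)
= 2579 × 2578/2579 = 2578

φ(2579) = 2578


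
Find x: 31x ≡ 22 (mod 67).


GCD(31, 67) = 1, unique solution
a^(-1) mod 67 = 13
x = 13 * 22 mod 67 = 18

x ≡ 18 (mod 67)


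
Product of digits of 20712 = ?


2 × 0 × 7 × 1 × 2 = 0


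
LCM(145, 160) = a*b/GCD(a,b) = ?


GCD(145, 160) = 5
LCM = 145*160/5 = 23200/5 = 4640

LCM = 4640


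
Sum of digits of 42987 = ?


4 + 2 + 9 + 8 + 7 = 30


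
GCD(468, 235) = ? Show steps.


468 = 1 * 235 + 233
235 = 1 * 233 + 2
233 = 116 * 2 + 1
2 = 2 * 1 + 0
GCD = 1


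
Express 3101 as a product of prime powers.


3101 / 7 = 443
443 / 443 = 1
3101 = 7 × 443


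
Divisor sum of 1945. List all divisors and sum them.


Divisors of 1945: 1, 5, 389, 1945
Sum = 1 + 5 + 389 + 1945 = 2340

σ(1945) = 2340


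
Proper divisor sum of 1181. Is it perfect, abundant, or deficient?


Proper divisors: 1
Sum = 1 = 1
1 < 1181 → deficient

s(1181) = 1 (deficient)


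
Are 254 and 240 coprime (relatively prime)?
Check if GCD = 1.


Euclidean algorithm:
254 = 1 * 240 + 14
240 = 17 * 14 + 2
14 = 7 * 2 + 0
GCD(254, 240) = 2

No, not coprime (GCD = 2)


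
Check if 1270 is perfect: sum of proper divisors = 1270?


Proper divisors of 1270: 1, 2, 5, 10, 127, 254, 635
Sum = 1 + 2 + 5 + 10 + 127 + 254 + 635 = 1034

No, 1270 is not perfect (1034 ≠ 1270)


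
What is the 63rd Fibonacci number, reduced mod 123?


F(k) mod 123 for k=1..63:
1, 1, 2, 3, 5, 8, 13, 21, 34, 55, 89, 21, 110, 8, 118, 3, 121, 1, 122, 0, 122, 122, 121, 120, 118, 115, 110, 102, 89, 68, 34, 102, 13, 115, 5, 120, 2, 122, 1, 0, 1, 1, 2, 3, 5, 8, 13, 21, 34, 55, 89, 21, 110, 8, 118, 3, 121, 1, 122, 0, 122, 122, 121
F(63) mod 123 = 121


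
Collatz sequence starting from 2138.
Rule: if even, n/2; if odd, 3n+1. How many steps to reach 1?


2138 → 1069 → 3208 → 1604 → 802 → 401 → 1204 → 602 → 301 → 904 → 452 → 226 → 113 → 340 → 170 → 85 → 256 → 128 → 64 → 32 → 16 → 8 → 4 → 2 → 1
Total steps = 24

24 steps


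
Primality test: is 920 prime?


920 / 2 = 460 (exact division)
920 is NOT prime.

No, 920 is not prime


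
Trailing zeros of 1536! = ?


floor(1536/5) = 307
floor(1536/25) = 61
floor(1536/125) = 12
floor(1536/625) = 2
Total = 382

382 trailing zeros


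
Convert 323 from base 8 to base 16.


323 (base 8) = 211 (decimal)
211 (decimal) = D3 (base 16)


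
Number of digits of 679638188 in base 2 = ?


679638188 in base 2 = 101000100000100111010010101100
Number of digits = 30

30 digits (base 2)


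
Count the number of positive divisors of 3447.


3447 = 3^2 × 383^1
d(3447) = (2+1) × (1+1) = 6

6 divisors


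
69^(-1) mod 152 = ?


Use the extended Euclidean algorithm on (152, 69); each row r = 152*s + 69*t:
r=152, s=1, t=0
r=69, s=0, t=1
q=2: r=14, s=1, t=-2   [152*(1) + 69*(-2) = 14]
q=4: r=13, s=-4, t=9   [152*(-4) + 69*(9) = 13]
q=1: r=1, s=5, t=-11   [152*(5) + 69*(-11) = 1]
q=13: r=0, s=-69, t=152   [152*(-69) + 69*(152) = 0]
GCD = 1 with t = -11, so 69*(-11) ≡ 1 (mod 152)
Inverse = -11 mod 152 = 141
Check: 69 * 141 = 9729 ≡ 1 (mod 152)

69^(-1) ≡ 141 (mod 152)


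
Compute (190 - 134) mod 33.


190 - 134 = 56
56 mod 33 = 23


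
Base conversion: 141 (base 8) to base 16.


141 (base 8) = 97 (decimal)
97 (decimal) = 61 (base 16)


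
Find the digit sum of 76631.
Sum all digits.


7 + 6 + 6 + 3 + 1 = 23


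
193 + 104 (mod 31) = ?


193 + 104 = 297
297 mod 31 = 18


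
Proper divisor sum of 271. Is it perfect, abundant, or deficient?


Proper divisors: 1
Sum = 1 = 1
1 < 271 → deficient

s(271) = 1 (deficient)


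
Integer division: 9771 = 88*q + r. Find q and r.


9771 = 88 * 111 + 3
Check: 9768 + 3 = 9771

q = 111, r = 3


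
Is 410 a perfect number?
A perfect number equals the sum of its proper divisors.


Proper divisors of 410: 1, 2, 5, 10, 41, 82, 205
Sum = 1 + 2 + 5 + 10 + 41 + 82 + 205 = 346

No, 410 is not perfect (346 ≠ 410)


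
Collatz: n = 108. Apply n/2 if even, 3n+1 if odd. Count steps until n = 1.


108 → 54 → 27 → 82 → 41 → 124 → 62 → 31 → 94 → 47 → 142 → 71 → 214 → 107 → 322 → 161 → 484 → 242 → 121 → 364 → 182 → 91 → 274 → 137 → 412 → 206 → 103 → 310 → 155 → 466 → 233 → 700 → 350 → 175 → 526 → 263 → 790 → 395 → 1186 → 593 → 1780 → 890 → 445 → 1336 → 668 → 334 → 167 → 502 → 251 → 754 → 377 → 1132 → 566 → 283 → 850 → 425 → 1276 → 638 → 319 → 958 → 479 → 1438 → 719 → 2158 → 1079 → 3238 → 1619 → 4858 → 2429 → 7288 → 3644 → 1822 → 911 → 2734 → 1367 → 4102 → 2051 → 6154 → 3077 → 9232 → 4616 → 2308 → 1154 → 577 → 1732 → 866 → 433 → 1300 → 650 → 325 → 976 → 488 → 244 → 122 → 61 → 184 → 92 → 46 → 23 → 70 → 35 → 106 → 53 → 160 → 80 → 40 → 20 → 10 → 5 → 16 → 8 → 4 → 2 → 1
Total steps = 113

113 steps


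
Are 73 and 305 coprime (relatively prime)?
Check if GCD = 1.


Euclidean algorithm:
305 = 4 * 73 + 13
73 = 5 * 13 + 8
13 = 1 * 8 + 5
8 = 1 * 5 + 3
5 = 1 * 3 + 2
3 = 1 * 2 + 1
2 = 2 * 1 + 0
GCD(73, 305) = 1

Yes, coprime (GCD = 1)


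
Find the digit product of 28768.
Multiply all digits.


2 × 8 × 7 × 6 × 8 = 5376


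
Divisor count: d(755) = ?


755 = 5^1 × 151^1
d(755) = (1+1) × (1+1) = 4

4 divisors


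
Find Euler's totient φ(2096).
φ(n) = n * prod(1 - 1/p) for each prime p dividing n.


2096 = 2^4 × 131
Prime factors: 2, 131
φ(2096) = 2096 × (1-1/2) × (1-1/131)
= 2096 × 1/2 × 130/131 = 1040

φ(2096) = 1040


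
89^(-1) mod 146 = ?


Use the extended Euclidean algorithm on (146, 89); each row r = 146*s + 89*t:
r=146, s=1, t=0
r=89, s=0, t=1
q=1: r=57, s=1, t=-1   [146*(1) + 89*(-1) = 57]
q=1: r=32, s=-1, t=2   [146*(-1) + 89*(2) = 32]
q=1: r=25, s=2, t=-3   [146*(2) + 89*(-3) = 25]
q=1: r=7, s=-3, t=5   [146*(-3) + 89*(5) = 7]
q=3: r=4, s=11, t=-18   [146*(11) + 89*(-18) = 4]
q=1: r=3, s=-14, t=23   [146*(-14) + 89*(23) = 3]
q=1: r=1, s=25, t=-41   [146*(25) + 89*(-41) = 1]
q=3: r=0, s=-89, t=146   [146*(-89) + 89*(146) = 0]
GCD = 1 with t = -41, so 89*(-41) ≡ 1 (mod 146)
Inverse = -41 mod 146 = 105
Check: 89 * 105 = 9345 ≡ 1 (mod 146)

89^(-1) ≡ 105 (mod 146)


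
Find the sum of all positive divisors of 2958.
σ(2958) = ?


Divisors of 2958: 1, 2, 3, 6, 17, 29, 34, 51, 58, 87, 102, 174, 493, 986, 1479, 2958
Sum = 1 + 2 + 3 + 6 + 17 + 29 + 34 + 51 + 58 + 87 + 102 + 174 + 493 + 986 + 1479 + 2958 = 6480

σ(2958) = 6480


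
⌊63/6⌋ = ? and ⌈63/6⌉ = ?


63/6 = 10.5000
floor = 10
ceil = 11

floor = 10, ceil = 11


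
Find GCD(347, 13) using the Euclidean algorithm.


347 = 26 * 13 + 9
13 = 1 * 9 + 4
9 = 2 * 4 + 1
4 = 4 * 1 + 0
GCD = 1


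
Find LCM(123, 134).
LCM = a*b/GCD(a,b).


GCD(123, 134) = 1
LCM = 123*134/1 = 16482/1 = 16482

LCM = 16482


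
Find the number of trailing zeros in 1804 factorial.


floor(1804/5) = 360
floor(1804/25) = 72
floor(1804/125) = 14
floor(1804/625) = 2
Total = 448

448 trailing zeros


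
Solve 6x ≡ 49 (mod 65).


GCD(6, 65) = 1, unique solution
a^(-1) mod 65 = 11
x = 11 * 49 mod 65 = 19

x ≡ 19 (mod 65)


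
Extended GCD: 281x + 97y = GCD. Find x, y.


Tabular extended Euclidean (each row: r = 281*s + 97*t):
r=281, s=1, t=0
r=97, s=0, t=1
q=2: r=87, s=1, t=-2   [281*(1) + 97*(-2) = 87]
q=1: r=10, s=-1, t=3   [281*(-1) + 97*(3) = 10]
q=8: r=7, s=9, t=-26   [281*(9) + 97*(-26) = 7]
q=1: r=3, s=-10, t=29   [281*(-10) + 97*(29) = 3]
q=2: r=1, s=29, t=-84   [281*(29) + 97*(-84) = 1]
q=3: r=0, s=-97, t=281   [281*(-97) + 97*(281) = 0]
GCD = 1; from the row with r=1: x=29, y=-84
Check: 281*(29) + 97*(-84) = 8149 - 8148 = 1

GCD = 1, x = 29, y = -84


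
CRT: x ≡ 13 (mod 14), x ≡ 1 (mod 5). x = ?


M = 14*5 = 70
M1 = M/14 = 5, M2 = M/5 = 14
M1^(-1) mod 14 = 3, M2^(-1) mod 5 = 4
x = 13*5*3 + 1*14*4 = 251
251 mod 70 = 41
Check: 41 mod 14 = 13 ✓, 41 mod 5 = 1 ✓

x ≡ 41 (mod 70)


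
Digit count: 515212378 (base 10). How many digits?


515212378 has 9 digits in base 10
floor(log10(515212378)) + 1 = floor(8.7120) + 1 = 9

9 digits (base 10)


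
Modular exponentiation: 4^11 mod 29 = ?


4^1 mod 29 = 4
4^2 mod 29 = 16
4^3 mod 29 = 6
4^4 mod 29 = 24
4^5 mod 29 = 9
4^6 mod 29 = 7
4^7 mod 29 = 28
4^8 mod 29 = 25
4^9 mod 29 = 13
4^10 mod 29 = 23
4^11 mod 29 = 5


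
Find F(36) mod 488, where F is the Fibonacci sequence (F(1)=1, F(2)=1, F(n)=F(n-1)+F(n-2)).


F(k) mod 488 for k=1..36:
1, 1, 2, 3, 5, 8, 13, 21, 34, 55, 89, 144, 233, 377, 122, 11, 133, 144, 277, 421, 210, 143, 353, 8, 361, 369, 242, 123, 365, 0, 365, 365, 242, 119, 361, 480
F(36) mod 488 = 480


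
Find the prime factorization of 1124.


1124 / 2 = 562
562 / 2 = 281
281 / 281 = 1
1124 = 2^2 × 281


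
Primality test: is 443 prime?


Check divisors up to sqrt(443) = 21.0476
No divisors found.
443 is prime.

Yes, 443 is prime


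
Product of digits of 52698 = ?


5 × 2 × 6 × 9 × 8 = 4320


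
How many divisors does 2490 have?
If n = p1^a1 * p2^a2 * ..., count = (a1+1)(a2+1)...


2490 = 2^1 × 3^1 × 5^1 × 83^1
d(2490) = (1+1) × (1+1) × (1+1) × (1+1) = 16

16 divisors


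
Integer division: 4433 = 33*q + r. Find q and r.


4433 = 33 * 134 + 11
Check: 4422 + 11 = 4433

q = 134, r = 11


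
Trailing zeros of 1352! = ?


floor(1352/5) = 270
floor(1352/25) = 54
floor(1352/125) = 10
floor(1352/625) = 2
Total = 336

336 trailing zeros


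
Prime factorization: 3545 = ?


3545 / 5 = 709
709 / 709 = 1
3545 = 5 × 709


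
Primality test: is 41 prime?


Check divisors up to sqrt(41) = 6.4031
No divisors found.
41 is prime.

Yes, 41 is prime


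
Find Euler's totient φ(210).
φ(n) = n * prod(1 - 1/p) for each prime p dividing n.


210 = 2 × 3 × 5 × 7
Prime factors: 2, 3, 5, 7
φ(210) = 210 × (1-1/2) × (1-1/3) × (1-1/5) × (1-1/7)
= 210 × 1/2 × 2/3 × 4/5 × 6/7 = 48

φ(210) = 48


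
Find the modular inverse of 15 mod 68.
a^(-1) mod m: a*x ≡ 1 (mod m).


Use the extended Euclidean algorithm on (68, 15); each row r = 68*s + 15*t:
r=68, s=1, t=0
r=15, s=0, t=1
q=4: r=8, s=1, t=-4   [68*(1) + 15*(-4) = 8]
q=1: r=7, s=-1, t=5   [68*(-1) + 15*(5) = 7]
q=1: r=1, s=2, t=-9   [68*(2) + 15*(-9) = 1]
q=7: r=0, s=-15, t=68   [68*(-15) + 15*(68) = 0]
GCD = 1 with t = -9, so 15*(-9) ≡ 1 (mod 68)
Inverse = -9 mod 68 = 59
Check: 15 * 59 = 885 ≡ 1 (mod 68)

15^(-1) ≡ 59 (mod 68)


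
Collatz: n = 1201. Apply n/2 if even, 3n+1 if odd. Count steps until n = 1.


1201 → 3604 → 1802 → 901 → 2704 → 1352 → 676 → 338 → 169 → 508 → 254 → 127 → 382 → 191 → 574 → 287 → 862 → 431 → 1294 → 647 → 1942 → 971 → 2914 → 1457 → 4372 → 2186 → 1093 → 3280 → 1640 → 820 → 410 → 205 → 616 → 308 → 154 → 77 → 232 → 116 → 58 → 29 → 88 → 44 → 22 → 11 → 34 → 17 → 52 → 26 → 13 → 40 → 20 → 10 → 5 → 16 → 8 → 4 → 2 → 1
Total steps = 57

57 steps


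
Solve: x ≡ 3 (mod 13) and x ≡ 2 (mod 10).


M = 13*10 = 130
M1 = M/13 = 10, M2 = M/10 = 13
M1^(-1) mod 13 = 4, M2^(-1) mod 10 = 7
x = 3*10*4 + 2*13*7 = 302
302 mod 130 = 42
Check: 42 mod 13 = 3 ✓, 42 mod 10 = 2 ✓

x ≡ 42 (mod 130)


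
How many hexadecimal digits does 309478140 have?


309478140 in base 16 = 127242FC
Number of digits = 8

8 digits (base 16)


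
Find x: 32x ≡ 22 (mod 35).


GCD(32, 35) = 1, unique solution
a^(-1) mod 35 = 23
x = 23 * 22 mod 35 = 16

x ≡ 16 (mod 35)


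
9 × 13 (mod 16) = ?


9 × 13 = 117
117 mod 16 = 5


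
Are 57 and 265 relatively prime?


Euclidean algorithm:
265 = 4 * 57 + 37
57 = 1 * 37 + 20
37 = 1 * 20 + 17
20 = 1 * 17 + 3
17 = 5 * 3 + 2
3 = 1 * 2 + 1
2 = 2 * 1 + 0
GCD(57, 265) = 1

Yes, coprime (GCD = 1)


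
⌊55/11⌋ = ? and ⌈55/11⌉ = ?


55/11 = 5.0000
floor = 5
ceil = 5

floor = 5, ceil = 5


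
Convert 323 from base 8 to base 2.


323 (base 8) = 211 (decimal)
211 (decimal) = 11010011 (base 2)


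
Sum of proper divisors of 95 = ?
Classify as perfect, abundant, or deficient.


Proper divisors: 1, 5, 19
Sum = 1 + 5 + 19 = 25
25 < 95 → deficient

s(95) = 25 (deficient)


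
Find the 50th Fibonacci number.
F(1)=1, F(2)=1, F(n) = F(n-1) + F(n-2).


Sequence: 1, 1, 2, 3, 5, 8, 13, 21, 34, 55, 89, 144, 233, 377, 610, 987, 1597, 2584, 4181, 6765, 10946, 17711, 28657, 46368, 75025, 121393, 196418, 317811, 514229, 832040, 1346269, 2178309, 3524578, 5702887, 9227465, 14930352, 24157817, 39088169, 63245986, 102334155, 165580141, 267914296, 433494437, 701408733, 1134903170, 1836311903, 2971215073, 4807526976, 7778742049, 12586269025
F(50) = 12586269025


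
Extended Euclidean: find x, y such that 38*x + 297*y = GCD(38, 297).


Tabular extended Euclidean (each row: r = 38*s + 297*t):
r=38, s=1, t=0
r=297, s=0, t=1
q=0: r=38, s=1, t=0   [38*(1) + 297*(0) = 38]
q=7: r=31, s=-7, t=1   [38*(-7) + 297*(1) = 31]
q=1: r=7, s=8, t=-1   [38*(8) + 297*(-1) = 7]
q=4: r=3, s=-39, t=5   [38*(-39) + 297*(5) = 3]
q=2: r=1, s=86, t=-11   [38*(86) + 297*(-11) = 1]
q=3: r=0, s=-297, t=38   [38*(-297) + 297*(38) = 0]
GCD = 1; from the row with r=1: x=86, y=-11
Check: 38*(86) + 297*(-11) = 3268 - 3267 = 1

GCD = 1, x = 86, y = -11


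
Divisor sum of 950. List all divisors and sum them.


Divisors of 950: 1, 2, 5, 10, 19, 25, 38, 50, 95, 190, 475, 950
Sum = 1 + 2 + 5 + 10 + 19 + 25 + 38 + 50 + 95 + 190 + 475 + 950 = 1860

σ(950) = 1860


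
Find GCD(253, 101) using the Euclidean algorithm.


253 = 2 * 101 + 51
101 = 1 * 51 + 50
51 = 1 * 50 + 1
50 = 50 * 1 + 0
GCD = 1


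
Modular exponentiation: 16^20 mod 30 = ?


16^1 mod 30 = 16
16^2 mod 30 = 16
16^3 mod 30 = 16
16^4 mod 30 = 16
16^5 mod 30 = 16
16^6 mod 30 = 16
16^7 mod 30 = 16
16^8 mod 30 = 16
16^9 mod 30 = 16
16^10 mod 30 = 16
16^11 mod 30 = 16
16^12 mod 30 = 16
16^13 mod 30 = 16
16^14 mod 30 = 16
16^15 mod 30 = 16
16^16 mod 30 = 16
16^17 mod 30 = 16
16^18 mod 30 = 16
16^19 mod 30 = 16
16^20 mod 30 = 16


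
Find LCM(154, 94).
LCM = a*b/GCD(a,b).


GCD(154, 94) = 2
LCM = 154*94/2 = 14476/2 = 7238

LCM = 7238


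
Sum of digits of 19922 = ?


1 + 9 + 9 + 2 + 2 = 23


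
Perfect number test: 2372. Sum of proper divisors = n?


Proper divisors of 2372: 1, 2, 4, 593, 1186
Sum = 1 + 2 + 4 + 593 + 1186 = 1786

No, 2372 is not perfect (1786 ≠ 2372)


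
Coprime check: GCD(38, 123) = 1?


Euclidean algorithm:
123 = 3 * 38 + 9
38 = 4 * 9 + 2
9 = 4 * 2 + 1
2 = 2 * 1 + 0
GCD(38, 123) = 1

Yes, coprime (GCD = 1)


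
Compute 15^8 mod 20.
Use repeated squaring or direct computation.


15^1 mod 20 = 15
15^2 mod 20 = 5
15^3 mod 20 = 15
15^4 mod 20 = 5
15^5 mod 20 = 15
15^6 mod 20 = 5
15^7 mod 20 = 15
15^8 mod 20 = 5


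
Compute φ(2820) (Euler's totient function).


2820 = 2^2 × 3 × 5 × 47
Prime factors: 2, 3, 5, 47
φ(2820) = 2820 × (1-1/2) × (1-1/3) × (1-1/5) × (1-1/47)
= 2820 × 1/2 × 2/3 × 4/5 × 46/47 = 736

φ(2820) = 736


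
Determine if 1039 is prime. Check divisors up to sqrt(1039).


Check divisors up to sqrt(1039) = 32.2335
No divisors found.
1039 is prime.

Yes, 1039 is prime


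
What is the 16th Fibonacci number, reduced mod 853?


F(k) mod 853 for k=1..16:
1, 1, 2, 3, 5, 8, 13, 21, 34, 55, 89, 144, 233, 377, 610, 134
F(16) mod 853 = 134


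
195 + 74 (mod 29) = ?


195 + 74 = 269
269 mod 29 = 8


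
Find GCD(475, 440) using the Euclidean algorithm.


475 = 1 * 440 + 35
440 = 12 * 35 + 20
35 = 1 * 20 + 15
20 = 1 * 15 + 5
15 = 3 * 5 + 0
GCD = 5


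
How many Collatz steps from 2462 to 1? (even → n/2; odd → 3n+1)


2462 → 1231 → 3694 → 1847 → 5542 → 2771 → 8314 → 4157 → 12472 → 6236 → 3118 → 1559 → 4678 → 2339 → 7018 → 3509 → 10528 → 5264 → 2632 → 1316 → 658 → 329 → 988 → 494 → 247 → 742 → 371 → 1114 → 557 → 1672 → 836 → 418 → 209 → 628 → 314 → 157 → 472 → 236 → 118 → 59 → 178 → 89 → 268 → 134 → 67 → 202 → 101 → 304 → 152 → 76 → 38 → 19 → 58 → 29 → 88 → 44 → 22 → 11 → 34 → 17 → 52 → 26 → 13 → 40 → 20 → 10 → 5 → 16 → 8 → 4 → 2 → 1
Total steps = 71

71 steps


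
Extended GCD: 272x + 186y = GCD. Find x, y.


Tabular extended Euclidean (each row: r = 272*s + 186*t):
r=272, s=1, t=0
r=186, s=0, t=1
q=1: r=86, s=1, t=-1   [272*(1) + 186*(-1) = 86]
q=2: r=14, s=-2, t=3   [272*(-2) + 186*(3) = 14]
q=6: r=2, s=13, t=-19   [272*(13) + 186*(-19) = 2]
q=7: r=0, s=-93, t=136   [272*(-93) + 186*(136) = 0]
GCD = 2; from the row with r=2: x=13, y=-19
Check: 272*(13) + 186*(-19) = 3536 - 3534 = 2

GCD = 2, x = 13, y = -19


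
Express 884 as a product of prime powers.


884 / 2 = 442
442 / 2 = 221
221 / 13 = 17
17 / 17 = 1
884 = 2^2 × 13 × 17


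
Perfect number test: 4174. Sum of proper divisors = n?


Proper divisors of 4174: 1, 2, 2087
Sum = 1 + 2 + 2087 = 2090

No, 4174 is not perfect (2090 ≠ 4174)


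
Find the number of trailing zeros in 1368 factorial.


floor(1368/5) = 273
floor(1368/25) = 54
floor(1368/125) = 10
floor(1368/625) = 2
Total = 339

339 trailing zeros


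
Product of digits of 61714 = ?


6 × 1 × 7 × 1 × 4 = 168


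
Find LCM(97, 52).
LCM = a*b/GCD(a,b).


GCD(97, 52) = 1
LCM = 97*52/1 = 5044/1 = 5044

LCM = 5044


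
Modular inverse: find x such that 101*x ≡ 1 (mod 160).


Use the extended Euclidean algorithm on (160, 101); each row r = 160*s + 101*t:
r=160, s=1, t=0
r=101, s=0, t=1
q=1: r=59, s=1, t=-1   [160*(1) + 101*(-1) = 59]
q=1: r=42, s=-1, t=2   [160*(-1) + 101*(2) = 42]
q=1: r=17, s=2, t=-3   [160*(2) + 101*(-3) = 17]
q=2: r=8, s=-5, t=8   [160*(-5) + 101*(8) = 8]
q=2: r=1, s=12, t=-19   [160*(12) + 101*(-19) = 1]
q=8: r=0, s=-101, t=160   [160*(-101) + 101*(160) = 0]
GCD = 1 with t = -19, so 101*(-19) ≡ 1 (mod 160)
Inverse = -19 mod 160 = 141
Check: 101 * 141 = 14241 ≡ 1 (mod 160)

101^(-1) ≡ 141 (mod 160)


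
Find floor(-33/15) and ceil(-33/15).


-33/15 = -2.2000
floor = -3
ceil = -2

floor = -3, ceil = -2


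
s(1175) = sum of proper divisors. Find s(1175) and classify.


Proper divisors: 1, 5, 25, 47, 235
Sum = 1 + 5 + 25 + 47 + 235 = 313
313 < 1175 → deficient

s(1175) = 313 (deficient)


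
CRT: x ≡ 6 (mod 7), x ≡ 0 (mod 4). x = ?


M = 7*4 = 28
M1 = M/7 = 4, M2 = M/4 = 7
M1^(-1) mod 7 = 2, M2^(-1) mod 4 = 3
x = 6*4*2 + 0*7*3 = 48
48 mod 28 = 20
Check: 20 mod 7 = 6 ✓, 20 mod 4 = 0 ✓

x ≡ 20 (mod 28)


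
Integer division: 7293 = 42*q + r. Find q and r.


7293 = 42 * 173 + 27
Check: 7266 + 27 = 7293

q = 173, r = 27


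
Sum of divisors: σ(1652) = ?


Divisors of 1652: 1, 2, 4, 7, 14, 28, 59, 118, 236, 413, 826, 1652
Sum = 1 + 2 + 4 + 7 + 14 + 28 + 59 + 118 + 236 + 413 + 826 + 1652 = 3360

σ(1652) = 3360


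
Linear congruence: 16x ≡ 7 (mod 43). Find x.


GCD(16, 43) = 1, unique solution
a^(-1) mod 43 = 35
x = 35 * 7 mod 43 = 30

x ≡ 30 (mod 43)


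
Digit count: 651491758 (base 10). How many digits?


651491758 has 9 digits in base 10
floor(log10(651491758)) + 1 = floor(8.8139) + 1 = 9

9 digits (base 10)


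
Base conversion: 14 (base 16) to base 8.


14 (base 16) = 20 (decimal)
20 (decimal) = 24 (base 8)


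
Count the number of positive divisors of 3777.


3777 = 3^1 × 1259^1
d(3777) = (1+1) × (1+1) = 4

4 divisors


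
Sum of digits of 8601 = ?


8 + 6 + 0 + 1 = 15


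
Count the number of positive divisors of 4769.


4769 = 19^1 × 251^1
d(4769) = (1+1) × (1+1) = 4

4 divisors


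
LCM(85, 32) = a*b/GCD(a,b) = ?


GCD(85, 32) = 1
LCM = 85*32/1 = 2720/1 = 2720

LCM = 2720


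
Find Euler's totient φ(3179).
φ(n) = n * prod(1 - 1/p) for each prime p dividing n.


3179 = 11 × 17^2
Prime factors: 11, 17
φ(3179) = 3179 × (1-1/11) × (1-1/17)
= 3179 × 10/11 × 16/17 = 2720

φ(3179) = 2720


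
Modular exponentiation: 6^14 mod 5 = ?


6^1 mod 5 = 1
6^2 mod 5 = 1
6^3 mod 5 = 1
6^4 mod 5 = 1
6^5 mod 5 = 1
6^6 mod 5 = 1
6^7 mod 5 = 1
6^8 mod 5 = 1
6^9 mod 5 = 1
6^10 mod 5 = 1
6^11 mod 5 = 1
6^12 mod 5 = 1
6^13 mod 5 = 1
6^14 mod 5 = 1


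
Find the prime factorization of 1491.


1491 / 3 = 497
497 / 7 = 71
71 / 71 = 1
1491 = 3 × 7 × 71


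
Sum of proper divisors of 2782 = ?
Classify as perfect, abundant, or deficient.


Proper divisors: 1, 2, 13, 26, 107, 214, 1391
Sum = 1 + 2 + 13 + 26 + 107 + 214 + 1391 = 1754
1754 < 2782 → deficient

s(2782) = 1754 (deficient)


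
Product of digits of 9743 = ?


9 × 7 × 4 × 3 = 756


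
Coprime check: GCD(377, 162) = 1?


Euclidean algorithm:
377 = 2 * 162 + 53
162 = 3 * 53 + 3
53 = 17 * 3 + 2
3 = 1 * 2 + 1
2 = 2 * 1 + 0
GCD(377, 162) = 1

Yes, coprime (GCD = 1)


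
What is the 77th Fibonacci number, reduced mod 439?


F(k) mod 439 for k=1..77:
1, 1, 2, 3, 5, 8, 13, 21, 34, 55, 89, 144, 233, 377, 171, 109, 280, 389, 230, 180, 410, 151, 122, 273, 395, 229, 185, 414, 160, 135, 295, 430, 286, 277, 124, 401, 86, 48, 134, 182, 316, 59, 375, 434, 370, 365, 296, 222, 79, 301, 380, 242, 183, 425, 169, 155, 324, 40, 364, 404, 329, 294, 184, 39, 223, 262, 46, 308, 354, 223, 138, 361, 60, 421, 42, 24, 66
F(77) mod 439 = 66


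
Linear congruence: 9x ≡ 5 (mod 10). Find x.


GCD(9, 10) = 1, unique solution
a^(-1) mod 10 = 9
x = 9 * 5 mod 10 = 5

x ≡ 5 (mod 10)


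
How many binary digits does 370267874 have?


370267874 in base 2 = 10110000100011101011011100010
Number of digits = 29

29 digits (base 2)


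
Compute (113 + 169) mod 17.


113 + 169 = 282
282 mod 17 = 10


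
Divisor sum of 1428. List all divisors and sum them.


Divisors of 1428: 1, 2, 3, 4, 6, 7, 12, 14, 17, 21, 28, 34, 42, 51, 68, 84, 102, 119, 204, 238, 357, 476, 714, 1428
Sum = 1 + 2 + 3 + 4 + 6 + 7 + 12 + 14 + 17 + 21 + 28 + 34 + 42 + 51 + 68 + 84 + 102 + 119 + 204 + 238 + 357 + 476 + 714 + 1428 = 4032

σ(1428) = 4032


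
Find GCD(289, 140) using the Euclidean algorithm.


289 = 2 * 140 + 9
140 = 15 * 9 + 5
9 = 1 * 5 + 4
5 = 1 * 4 + 1
4 = 4 * 1 + 0
GCD = 1


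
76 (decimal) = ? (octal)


76 (base 10) = 76 (decimal)
76 (decimal) = 114 (base 8)


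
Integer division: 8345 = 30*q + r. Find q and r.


8345 = 30 * 278 + 5
Check: 8340 + 5 = 8345

q = 278, r = 5


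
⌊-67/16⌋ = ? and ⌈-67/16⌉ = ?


-67/16 = -4.1875
floor = -5
ceil = -4

floor = -5, ceil = -4


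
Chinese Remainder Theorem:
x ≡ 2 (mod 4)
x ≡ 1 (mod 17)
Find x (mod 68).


M = 4*17 = 68
M1 = M/4 = 17, M2 = M/17 = 4
M1^(-1) mod 4 = 1, M2^(-1) mod 17 = 13
x = 2*17*1 + 1*4*13 = 86
86 mod 68 = 18
Check: 18 mod 4 = 2 ✓, 18 mod 17 = 1 ✓

x ≡ 18 (mod 68)


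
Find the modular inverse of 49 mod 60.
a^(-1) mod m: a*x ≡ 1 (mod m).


Use the extended Euclidean algorithm on (60, 49); each row r = 60*s + 49*t:
r=60, s=1, t=0
r=49, s=0, t=1
q=1: r=11, s=1, t=-1   [60*(1) + 49*(-1) = 11]
q=4: r=5, s=-4, t=5   [60*(-4) + 49*(5) = 5]
q=2: r=1, s=9, t=-11   [60*(9) + 49*(-11) = 1]
q=5: r=0, s=-49, t=60   [60*(-49) + 49*(60) = 0]
GCD = 1 with t = -11, so 49*(-11) ≡ 1 (mod 60)
Inverse = -11 mod 60 = 49
Check: 49 * 49 = 2401 ≡ 1 (mod 60)

49^(-1) ≡ 49 (mod 60)


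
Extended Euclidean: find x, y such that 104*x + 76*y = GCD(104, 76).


Tabular extended Euclidean (each row: r = 104*s + 76*t):
r=104, s=1, t=0
r=76, s=0, t=1
q=1: r=28, s=1, t=-1   [104*(1) + 76*(-1) = 28]
q=2: r=20, s=-2, t=3   [104*(-2) + 76*(3) = 20]
q=1: r=8, s=3, t=-4   [104*(3) + 76*(-4) = 8]
q=2: r=4, s=-8, t=11   [104*(-8) + 76*(11) = 4]
q=2: r=0, s=19, t=-26   [104*(19) + 76*(-26) = 0]
GCD = 4; from the row with r=4: x=-8, y=11
Check: 104*(-8) + 76*(11) = -832 + 836 = 4

GCD = 4, x = -8, y = 11


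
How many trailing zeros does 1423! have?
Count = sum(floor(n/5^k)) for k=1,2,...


floor(1423/5) = 284
floor(1423/25) = 56
floor(1423/125) = 11
floor(1423/625) = 2
Total = 353

353 trailing zeros


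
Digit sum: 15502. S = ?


1 + 5 + 5 + 0 + 2 = 13


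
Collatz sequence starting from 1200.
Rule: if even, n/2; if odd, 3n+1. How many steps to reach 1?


1200 → 600 → 300 → 150 → 75 → 226 → 113 → 340 → 170 → 85 → 256 → 128 → 64 → 32 → 16 → 8 → 4 → 2 → 1
Total steps = 18

18 steps


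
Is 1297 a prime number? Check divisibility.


Check divisors up to sqrt(1297) = 36.0139
No divisors found.
1297 is prime.

Yes, 1297 is prime


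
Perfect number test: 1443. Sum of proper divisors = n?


Proper divisors of 1443: 1, 3, 13, 37, 39, 111, 481
Sum = 1 + 3 + 13 + 37 + 39 + 111 + 481 = 685

No, 1443 is not perfect (685 ≠ 1443)


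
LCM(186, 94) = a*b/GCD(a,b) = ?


GCD(186, 94) = 2
LCM = 186*94/2 = 17484/2 = 8742

LCM = 8742


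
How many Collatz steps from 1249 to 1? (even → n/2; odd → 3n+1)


1249 → 3748 → 1874 → 937 → 2812 → 1406 → 703 → 2110 → 1055 → 3166 → 1583 → 4750 → 2375 → 7126 → 3563 → 10690 → 5345 → 16036 → 8018 → 4009 → 12028 → 6014 → 3007 → 9022 → 4511 → 13534 → 6767 → 20302 → 10151 → 30454 → 15227 → 45682 → 22841 → 68524 → 34262 → 17131 → 51394 → 25697 → 77092 → 38546 → 19273 → 57820 → 28910 → 14455 → 43366 → 21683 → 65050 → 32525 → 97576 → 48788 → 24394 → 12197 → 36592 → 18296 → 9148 → 4574 → 2287 → 6862 → 3431 → 10294 → 5147 → 15442 → 7721 → 23164 → 11582 → 5791 → 17374 → 8687 → 26062 → 13031 → 39094 → 19547 → 58642 → 29321 → 87964 → 43982 → 21991 → 65974 → 32987 → 98962 → 49481 → 148444 → 74222 → 37111 → 111334 → 55667 → 167002 → 83501 → 250504 → 125252 → 62626 → 31313 → 93940 → 46970 → 23485 → 70456 → 35228 → 17614 → 8807 → 26422 → 13211 → 39634 → 19817 → 59452 → 29726 → 14863 → 44590 → 22295 → 66886 → 33443 → 100330 → 50165 → 150496 → 75248 → 37624 → 18812 → 9406 → 4703 → 14110 → 7055 → 21166 → 10583 → 31750 → 15875 → 47626 → 23813 → 71440 → 35720 → 17860 → 8930 → 4465 → 13396 → 6698 → 3349 → 10048 → 5024 → 2512 → 1256 → 628 → 314 → 157 → 472 → 236 → 118 → 59 → 178 → 89 → 268 → 134 → 67 → 202 → 101 → 304 → 152 → 76 → 38 → 19 → 58 → 29 → 88 → 44 → 22 → 11 → 34 → 17 → 52 → 26 → 13 → 40 → 20 → 10 → 5 → 16 → 8 → 4 → 2 → 1
Total steps = 176

176 steps


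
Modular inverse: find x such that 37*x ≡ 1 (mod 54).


Use the extended Euclidean algorithm on (54, 37); each row r = 54*s + 37*t:
r=54, s=1, t=0
r=37, s=0, t=1
q=1: r=17, s=1, t=-1   [54*(1) + 37*(-1) = 17]
q=2: r=3, s=-2, t=3   [54*(-2) + 37*(3) = 3]
q=5: r=2, s=11, t=-16   [54*(11) + 37*(-16) = 2]
q=1: r=1, s=-13, t=19   [54*(-13) + 37*(19) = 1]
q=2: r=0, s=37, t=-54   [54*(37) + 37*(-54) = 0]
GCD = 1 with t = 19, so 37*(19) ≡ 1 (mod 54)
Inverse = 19 mod 54 = 19
Check: 37 * 19 = 703 ≡ 1 (mod 54)

37^(-1) ≡ 19 (mod 54)


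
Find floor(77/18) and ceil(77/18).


77/18 = 4.2778
floor = 4
ceil = 5

floor = 4, ceil = 5


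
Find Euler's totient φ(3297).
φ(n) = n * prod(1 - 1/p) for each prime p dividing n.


3297 = 3 × 7 × 157
Prime factors: 3, 7, 157
φ(3297) = 3297 × (1-1/3) × (1-1/7) × (1-1/157)
= 3297 × 2/3 × 6/7 × 156/157 = 1872

φ(3297) = 1872


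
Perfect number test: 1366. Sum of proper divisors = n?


Proper divisors of 1366: 1, 2, 683
Sum = 1 + 2 + 683 = 686

No, 1366 is not perfect (686 ≠ 1366)


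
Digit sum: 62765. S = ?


6 + 2 + 7 + 6 + 5 = 26


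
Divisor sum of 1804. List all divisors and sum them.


Divisors of 1804: 1, 2, 4, 11, 22, 41, 44, 82, 164, 451, 902, 1804
Sum = 1 + 2 + 4 + 11 + 22 + 41 + 44 + 82 + 164 + 451 + 902 + 1804 = 3528

σ(1804) = 3528


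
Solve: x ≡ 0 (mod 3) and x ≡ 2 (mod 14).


M = 3*14 = 42
M1 = M/3 = 14, M2 = M/14 = 3
M1^(-1) mod 3 = 2, M2^(-1) mod 14 = 5
x = 0*14*2 + 2*3*5 = 30
30 mod 42 = 30
Check: 30 mod 3 = 0 ✓, 30 mod 14 = 2 ✓

x ≡ 30 (mod 42)


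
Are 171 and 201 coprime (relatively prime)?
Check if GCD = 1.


Euclidean algorithm:
201 = 1 * 171 + 30
171 = 5 * 30 + 21
30 = 1 * 21 + 9
21 = 2 * 9 + 3
9 = 3 * 3 + 0
GCD(171, 201) = 3

No, not coprime (GCD = 3)


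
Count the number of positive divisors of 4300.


4300 = 2^2 × 5^2 × 43^1
d(4300) = (2+1) × (2+1) × (1+1) = 18

18 divisors


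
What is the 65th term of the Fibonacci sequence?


Sequence: 1, 1, 2, 3, 5, 8, 13, 21, 34, 55, 89, 144, 233, 377, 610, 987, 1597, 2584, 4181, 6765, 10946, 17711, 28657, 46368, 75025, 121393, 196418, 317811, 514229, 832040, 1346269, 2178309, 3524578, 5702887, 9227465, 14930352, 24157817, 39088169, 63245986, 102334155, 165580141, 267914296, 433494437, 701408733, 1134903170, 1836311903, 2971215073, 4807526976, 7778742049, 12586269025, 20365011074, 32951280099, 53316291173, 86267571272, 139583862445, 225851433717, 365435296162, 591286729879, 956722026041, 1548008755920, 2504730781961, 4052739537881, 6557470319842, 10610209857723, 17167680177565
F(65) = 17167680177565


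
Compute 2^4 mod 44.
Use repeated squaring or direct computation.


2^1 mod 44 = 2
2^2 mod 44 = 4
2^3 mod 44 = 8
2^4 mod 44 = 16


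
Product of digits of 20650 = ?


2 × 0 × 6 × 5 × 0 = 0


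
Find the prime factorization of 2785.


2785 / 5 = 557
557 / 557 = 1
2785 = 5 × 557


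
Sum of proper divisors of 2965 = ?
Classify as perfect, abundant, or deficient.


Proper divisors: 1, 5, 593
Sum = 1 + 5 + 593 = 599
599 < 2965 → deficient

s(2965) = 599 (deficient)


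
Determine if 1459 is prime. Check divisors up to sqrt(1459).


Check divisors up to sqrt(1459) = 38.1969
No divisors found.
1459 is prime.

Yes, 1459 is prime


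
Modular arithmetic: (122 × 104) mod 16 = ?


122 × 104 = 12688
12688 mod 16 = 0


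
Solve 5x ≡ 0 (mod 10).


GCD(5, 10) = 5 divides 0
Divide: 1x ≡ 0 (mod 2)
x ≡ 0 (mod 2)


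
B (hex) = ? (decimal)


B (base 16) = 11 (decimal)
11 (decimal) = 11 (base 10)


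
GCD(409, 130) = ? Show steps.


409 = 3 * 130 + 19
130 = 6 * 19 + 16
19 = 1 * 16 + 3
16 = 5 * 3 + 1
3 = 3 * 1 + 0
GCD = 1


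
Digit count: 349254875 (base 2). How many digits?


349254875 in base 2 = 10100110100010011010011011011
Number of digits = 29

29 digits (base 2)


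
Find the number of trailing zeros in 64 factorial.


floor(64/5) = 12
floor(64/25) = 2
Total = 14

14 trailing zeros


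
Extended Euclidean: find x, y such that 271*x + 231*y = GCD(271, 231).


Tabular extended Euclidean (each row: r = 271*s + 231*t):
r=271, s=1, t=0
r=231, s=0, t=1
q=1: r=40, s=1, t=-1   [271*(1) + 231*(-1) = 40]
q=5: r=31, s=-5, t=6   [271*(-5) + 231*(6) = 31]
q=1: r=9, s=6, t=-7   [271*(6) + 231*(-7) = 9]
q=3: r=4, s=-23, t=27   [271*(-23) + 231*(27) = 4]
q=2: r=1, s=52, t=-61   [271*(52) + 231*(-61) = 1]
q=4: r=0, s=-231, t=271   [271*(-231) + 231*(271) = 0]
GCD = 1; from the row with r=1: x=52, y=-61
Check: 271*(52) + 231*(-61) = 14092 - 14091 = 1

GCD = 1, x = 52, y = -61


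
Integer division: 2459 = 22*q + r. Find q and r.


2459 = 22 * 111 + 17
Check: 2442 + 17 = 2459

q = 111, r = 17


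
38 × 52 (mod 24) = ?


38 × 52 = 1976
1976 mod 24 = 8


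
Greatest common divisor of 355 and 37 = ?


355 = 9 * 37 + 22
37 = 1 * 22 + 15
22 = 1 * 15 + 7
15 = 2 * 7 + 1
7 = 7 * 1 + 0
GCD = 1


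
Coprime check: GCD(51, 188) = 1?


Euclidean algorithm:
188 = 3 * 51 + 35
51 = 1 * 35 + 16
35 = 2 * 16 + 3
16 = 5 * 3 + 1
3 = 3 * 1 + 0
GCD(51, 188) = 1

Yes, coprime (GCD = 1)


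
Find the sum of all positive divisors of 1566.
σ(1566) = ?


Divisors of 1566: 1, 2, 3, 6, 9, 18, 27, 29, 54, 58, 87, 174, 261, 522, 783, 1566
Sum = 1 + 2 + 3 + 6 + 9 + 18 + 27 + 29 + 54 + 58 + 87 + 174 + 261 + 522 + 783 + 1566 = 3600

σ(1566) = 3600


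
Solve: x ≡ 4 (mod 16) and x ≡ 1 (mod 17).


M = 16*17 = 272
M1 = M/16 = 17, M2 = M/17 = 16
M1^(-1) mod 16 = 1, M2^(-1) mod 17 = 16
x = 4*17*1 + 1*16*16 = 324
324 mod 272 = 52
Check: 52 mod 16 = 4 ✓, 52 mod 17 = 1 ✓

x ≡ 52 (mod 272)


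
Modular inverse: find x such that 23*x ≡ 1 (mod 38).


Use the extended Euclidean algorithm on (38, 23); each row r = 38*s + 23*t:
r=38, s=1, t=0
r=23, s=0, t=1
q=1: r=15, s=1, t=-1   [38*(1) + 23*(-1) = 15]
q=1: r=8, s=-1, t=2   [38*(-1) + 23*(2) = 8]
q=1: r=7, s=2, t=-3   [38*(2) + 23*(-3) = 7]
q=1: r=1, s=-3, t=5   [38*(-3) + 23*(5) = 1]
q=7: r=0, s=23, t=-38   [38*(23) + 23*(-38) = 0]
GCD = 1 with t = 5, so 23*(5) ≡ 1 (mod 38)
Inverse = 5 mod 38 = 5
Check: 23 * 5 = 115 ≡ 1 (mod 38)

23^(-1) ≡ 5 (mod 38)


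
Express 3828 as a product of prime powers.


3828 / 2 = 1914
1914 / 2 = 957
957 / 3 = 319
319 / 11 = 29
29 / 29 = 1
3828 = 2^2 × 3 × 11 × 29


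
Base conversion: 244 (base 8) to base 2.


244 (base 8) = 164 (decimal)
164 (decimal) = 10100100 (base 2)
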